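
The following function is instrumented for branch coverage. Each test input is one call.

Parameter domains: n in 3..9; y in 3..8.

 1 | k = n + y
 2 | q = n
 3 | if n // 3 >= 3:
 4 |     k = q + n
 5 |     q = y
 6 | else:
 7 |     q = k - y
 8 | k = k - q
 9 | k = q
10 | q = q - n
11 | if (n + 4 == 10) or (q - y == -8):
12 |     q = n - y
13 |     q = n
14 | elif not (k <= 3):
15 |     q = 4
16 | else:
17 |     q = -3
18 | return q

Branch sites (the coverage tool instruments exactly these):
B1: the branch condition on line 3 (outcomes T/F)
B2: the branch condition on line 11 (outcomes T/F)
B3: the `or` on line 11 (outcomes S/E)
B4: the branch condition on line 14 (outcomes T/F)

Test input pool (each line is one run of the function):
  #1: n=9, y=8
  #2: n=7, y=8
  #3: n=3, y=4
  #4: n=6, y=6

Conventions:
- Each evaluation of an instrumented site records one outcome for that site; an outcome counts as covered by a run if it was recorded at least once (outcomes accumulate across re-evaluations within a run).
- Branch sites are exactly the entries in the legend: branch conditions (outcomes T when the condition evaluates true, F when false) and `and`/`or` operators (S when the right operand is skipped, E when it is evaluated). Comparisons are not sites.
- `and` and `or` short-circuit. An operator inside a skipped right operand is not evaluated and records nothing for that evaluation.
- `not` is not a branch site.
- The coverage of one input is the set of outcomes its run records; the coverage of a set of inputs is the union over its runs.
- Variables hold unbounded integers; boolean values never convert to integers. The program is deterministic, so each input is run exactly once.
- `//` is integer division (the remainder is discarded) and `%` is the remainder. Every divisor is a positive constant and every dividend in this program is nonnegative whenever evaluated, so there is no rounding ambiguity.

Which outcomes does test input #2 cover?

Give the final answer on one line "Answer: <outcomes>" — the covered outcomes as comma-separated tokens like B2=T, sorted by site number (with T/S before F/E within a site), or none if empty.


Simulating input #2 (n=7, y=8) step by step:
  B1->F, B3->E, B2->T
distinct outcomes covered: B1=F, B2=T, B3=E
Answer: B1=F, B2=T, B3=E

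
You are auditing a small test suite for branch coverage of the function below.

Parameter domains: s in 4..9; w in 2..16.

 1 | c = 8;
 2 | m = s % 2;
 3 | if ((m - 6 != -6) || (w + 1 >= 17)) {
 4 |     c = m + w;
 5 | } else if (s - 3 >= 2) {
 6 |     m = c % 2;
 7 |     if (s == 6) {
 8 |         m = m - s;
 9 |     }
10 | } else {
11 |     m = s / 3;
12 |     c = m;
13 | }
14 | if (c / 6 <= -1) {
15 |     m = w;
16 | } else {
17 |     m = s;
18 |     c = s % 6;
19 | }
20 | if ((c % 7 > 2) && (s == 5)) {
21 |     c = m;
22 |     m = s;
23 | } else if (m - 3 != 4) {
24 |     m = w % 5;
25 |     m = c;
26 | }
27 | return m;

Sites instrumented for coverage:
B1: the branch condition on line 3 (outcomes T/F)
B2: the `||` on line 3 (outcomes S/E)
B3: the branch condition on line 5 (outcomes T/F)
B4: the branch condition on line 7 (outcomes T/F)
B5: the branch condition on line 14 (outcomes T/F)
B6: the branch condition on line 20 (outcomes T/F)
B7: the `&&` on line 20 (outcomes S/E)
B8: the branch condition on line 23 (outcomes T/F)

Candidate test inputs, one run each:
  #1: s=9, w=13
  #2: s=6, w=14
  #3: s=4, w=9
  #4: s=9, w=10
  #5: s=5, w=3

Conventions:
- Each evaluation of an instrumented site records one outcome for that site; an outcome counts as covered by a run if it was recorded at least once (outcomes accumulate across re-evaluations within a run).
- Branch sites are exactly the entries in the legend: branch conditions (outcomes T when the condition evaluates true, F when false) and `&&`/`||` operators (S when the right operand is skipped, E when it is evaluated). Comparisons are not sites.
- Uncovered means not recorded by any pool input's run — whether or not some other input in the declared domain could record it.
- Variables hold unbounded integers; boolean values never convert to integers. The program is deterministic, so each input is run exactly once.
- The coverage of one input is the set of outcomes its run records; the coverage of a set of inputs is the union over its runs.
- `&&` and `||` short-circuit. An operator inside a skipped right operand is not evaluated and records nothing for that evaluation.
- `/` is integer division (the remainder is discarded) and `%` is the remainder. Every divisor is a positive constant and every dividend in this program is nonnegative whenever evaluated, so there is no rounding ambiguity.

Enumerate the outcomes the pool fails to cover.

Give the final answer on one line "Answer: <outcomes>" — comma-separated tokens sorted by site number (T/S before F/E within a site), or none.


test 1 (s=9, w=13) hits B1=T, B2=S, B5=F, B6=F, B7=E, B8=T
test 2 (s=6, w=14) hits B1=F, B2=E, B3=T, B4=T, B5=F, B6=F, B7=S, B8=T
test 3 (s=4, w=9) hits B1=F, B2=E, B3=F, B5=F, B6=F, B7=E, B8=T
test 4 (s=9, w=10) hits B1=T, B2=S, B5=F, B6=F, B7=E, B8=T
test 5 (s=5, w=3) hits B1=T, B2=S, B5=F, B6=T, B7=E
union over the pool: B1=T, B1=F, B2=S, B2=E, B3=T, B3=F, B4=T, B5=F, B6=T, B6=F, B7=S, B7=E, B8=T
uncovered (3 of 16): B4=F, B5=T, B8=F
Answer: B4=F, B5=T, B8=F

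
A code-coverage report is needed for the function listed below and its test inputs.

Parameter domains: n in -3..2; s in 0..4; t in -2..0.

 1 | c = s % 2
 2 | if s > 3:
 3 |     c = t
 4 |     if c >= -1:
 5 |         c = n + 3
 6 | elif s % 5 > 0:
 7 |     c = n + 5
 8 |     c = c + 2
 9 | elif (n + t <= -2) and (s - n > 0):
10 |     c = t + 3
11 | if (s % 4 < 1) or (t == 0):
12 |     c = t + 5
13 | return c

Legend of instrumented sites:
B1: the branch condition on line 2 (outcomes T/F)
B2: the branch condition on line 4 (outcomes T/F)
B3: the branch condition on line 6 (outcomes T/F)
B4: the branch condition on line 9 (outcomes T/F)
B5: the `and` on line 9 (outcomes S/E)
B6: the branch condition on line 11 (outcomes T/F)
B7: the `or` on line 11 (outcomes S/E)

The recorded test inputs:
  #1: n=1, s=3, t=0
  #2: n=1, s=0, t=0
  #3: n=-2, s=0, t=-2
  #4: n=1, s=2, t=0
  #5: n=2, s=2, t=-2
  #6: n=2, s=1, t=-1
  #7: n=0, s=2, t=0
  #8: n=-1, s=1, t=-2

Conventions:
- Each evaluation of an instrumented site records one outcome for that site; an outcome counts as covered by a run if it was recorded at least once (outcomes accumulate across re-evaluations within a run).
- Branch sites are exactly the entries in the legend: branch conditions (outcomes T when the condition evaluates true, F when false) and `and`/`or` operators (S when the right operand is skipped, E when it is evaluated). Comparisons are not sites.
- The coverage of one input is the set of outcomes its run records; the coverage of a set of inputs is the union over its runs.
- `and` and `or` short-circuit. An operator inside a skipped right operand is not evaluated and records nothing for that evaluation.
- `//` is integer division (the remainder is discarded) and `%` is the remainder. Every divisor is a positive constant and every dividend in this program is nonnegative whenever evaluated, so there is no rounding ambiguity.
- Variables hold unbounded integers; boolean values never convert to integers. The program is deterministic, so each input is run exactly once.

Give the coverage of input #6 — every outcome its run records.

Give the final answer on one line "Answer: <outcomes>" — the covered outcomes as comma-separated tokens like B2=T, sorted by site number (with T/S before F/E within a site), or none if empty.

Running input #6 (n=2, s=1, t=-1), event by event:
  B1->F, B3->T, B7->E, B6->F
as a set, this run covers: B1=F, B3=T, B6=F, B7=E

Answer: B1=F, B3=T, B6=F, B7=E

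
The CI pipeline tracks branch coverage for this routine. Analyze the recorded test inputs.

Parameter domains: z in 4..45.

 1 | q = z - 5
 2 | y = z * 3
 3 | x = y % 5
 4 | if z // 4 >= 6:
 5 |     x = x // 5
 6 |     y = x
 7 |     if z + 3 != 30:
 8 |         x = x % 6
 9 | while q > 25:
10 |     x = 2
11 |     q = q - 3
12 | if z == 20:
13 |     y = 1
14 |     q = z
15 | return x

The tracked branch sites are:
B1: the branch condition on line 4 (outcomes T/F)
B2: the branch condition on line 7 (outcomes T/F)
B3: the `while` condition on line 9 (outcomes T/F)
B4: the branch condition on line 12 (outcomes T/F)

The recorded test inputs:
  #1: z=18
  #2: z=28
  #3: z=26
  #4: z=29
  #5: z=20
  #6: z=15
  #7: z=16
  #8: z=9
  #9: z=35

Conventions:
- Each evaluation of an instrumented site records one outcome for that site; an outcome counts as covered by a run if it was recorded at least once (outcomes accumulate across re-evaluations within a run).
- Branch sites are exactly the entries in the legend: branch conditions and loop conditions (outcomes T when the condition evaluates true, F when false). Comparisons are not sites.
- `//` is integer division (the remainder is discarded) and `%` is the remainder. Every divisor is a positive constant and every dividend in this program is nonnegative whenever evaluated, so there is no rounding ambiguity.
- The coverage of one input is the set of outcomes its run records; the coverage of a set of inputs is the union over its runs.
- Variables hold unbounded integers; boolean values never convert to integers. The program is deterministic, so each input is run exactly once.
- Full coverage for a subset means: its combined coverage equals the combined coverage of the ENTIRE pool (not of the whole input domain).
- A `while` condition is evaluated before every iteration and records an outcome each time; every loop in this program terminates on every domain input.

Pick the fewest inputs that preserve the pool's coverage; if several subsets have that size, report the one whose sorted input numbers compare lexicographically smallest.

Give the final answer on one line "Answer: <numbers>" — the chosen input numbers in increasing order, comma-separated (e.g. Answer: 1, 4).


#1 (z=18) -> covered: B1=F, B3=F, B4=F
#2 (z=28) -> covered: B1=T, B2=T, B3=F, B4=F
#3 (z=26) -> covered: B1=T, B2=T, B3=F, B4=F
#4 (z=29) -> covered: B1=T, B2=T, B3=F, B4=F
#5 (z=20) -> covered: B1=F, B3=F, B4=T
#6 (z=15) -> covered: B1=F, B3=F, B4=F
#7 (z=16) -> covered: B1=F, B3=F, B4=F
#8 (z=9) -> covered: B1=F, B3=F, B4=F
#9 (z=35) -> covered: B1=T, B2=T, B3=T, B3=F, B4=F
pool-wide coverage (7 outcomes): B1=T, B1=F, B2=T, B3=T, B3=F, B4=T, B4=F
every size-1 subset falls short of the 7 outcomes (best: 5/7)
inputs {5, 9} (size 2) cover everything; no size-2 subset with a lexicographically smaller index list covers all 7
Answer: 5, 9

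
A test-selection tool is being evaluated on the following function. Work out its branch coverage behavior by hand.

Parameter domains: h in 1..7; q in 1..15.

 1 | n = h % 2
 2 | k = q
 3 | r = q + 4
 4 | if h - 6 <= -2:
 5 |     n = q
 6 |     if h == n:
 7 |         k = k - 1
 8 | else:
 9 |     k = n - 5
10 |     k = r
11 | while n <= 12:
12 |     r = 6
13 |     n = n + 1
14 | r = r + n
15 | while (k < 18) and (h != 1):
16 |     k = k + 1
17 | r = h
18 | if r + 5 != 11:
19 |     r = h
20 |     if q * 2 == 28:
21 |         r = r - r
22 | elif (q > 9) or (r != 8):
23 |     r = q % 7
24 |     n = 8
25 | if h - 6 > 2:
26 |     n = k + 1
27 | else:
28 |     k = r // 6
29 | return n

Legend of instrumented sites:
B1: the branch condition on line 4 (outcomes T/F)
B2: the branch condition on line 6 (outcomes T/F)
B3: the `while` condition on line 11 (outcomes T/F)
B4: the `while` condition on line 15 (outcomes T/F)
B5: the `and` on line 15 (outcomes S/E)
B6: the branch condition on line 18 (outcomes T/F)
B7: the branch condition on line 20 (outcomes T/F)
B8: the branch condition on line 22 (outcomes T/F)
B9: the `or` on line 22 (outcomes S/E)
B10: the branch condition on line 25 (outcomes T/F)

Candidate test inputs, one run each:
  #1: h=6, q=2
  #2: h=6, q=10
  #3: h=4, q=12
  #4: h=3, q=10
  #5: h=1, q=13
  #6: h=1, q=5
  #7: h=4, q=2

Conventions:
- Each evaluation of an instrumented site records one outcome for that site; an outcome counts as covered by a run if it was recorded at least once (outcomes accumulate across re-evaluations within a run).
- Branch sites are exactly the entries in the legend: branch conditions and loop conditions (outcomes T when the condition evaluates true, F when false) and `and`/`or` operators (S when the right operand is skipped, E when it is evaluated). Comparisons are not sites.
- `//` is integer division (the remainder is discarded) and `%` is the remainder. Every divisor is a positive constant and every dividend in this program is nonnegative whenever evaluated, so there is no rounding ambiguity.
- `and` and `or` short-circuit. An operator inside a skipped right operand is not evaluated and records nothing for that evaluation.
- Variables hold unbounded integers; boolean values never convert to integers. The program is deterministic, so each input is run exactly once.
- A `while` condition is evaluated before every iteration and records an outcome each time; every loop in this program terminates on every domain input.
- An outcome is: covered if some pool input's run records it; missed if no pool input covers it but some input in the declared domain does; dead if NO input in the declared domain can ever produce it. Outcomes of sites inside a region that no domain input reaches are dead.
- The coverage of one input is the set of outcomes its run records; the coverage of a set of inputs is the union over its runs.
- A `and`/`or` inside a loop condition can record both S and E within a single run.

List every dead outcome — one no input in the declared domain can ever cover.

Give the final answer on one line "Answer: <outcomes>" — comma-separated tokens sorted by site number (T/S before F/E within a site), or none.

running all 105 domain inputs and tallying outcomes:
  B8=F: never recorded by any domain input -> dead
  B10=T: never recorded by any domain input -> dead
  reachable outcomes have witnesses, e.g. B1=T (e.g. h=1, q=1), B1=F (e.g. h=5, q=1), B2=T (e.g. h=1, q=1), B2=F (e.g. h=1, q=2)

Answer: B8=F, B10=T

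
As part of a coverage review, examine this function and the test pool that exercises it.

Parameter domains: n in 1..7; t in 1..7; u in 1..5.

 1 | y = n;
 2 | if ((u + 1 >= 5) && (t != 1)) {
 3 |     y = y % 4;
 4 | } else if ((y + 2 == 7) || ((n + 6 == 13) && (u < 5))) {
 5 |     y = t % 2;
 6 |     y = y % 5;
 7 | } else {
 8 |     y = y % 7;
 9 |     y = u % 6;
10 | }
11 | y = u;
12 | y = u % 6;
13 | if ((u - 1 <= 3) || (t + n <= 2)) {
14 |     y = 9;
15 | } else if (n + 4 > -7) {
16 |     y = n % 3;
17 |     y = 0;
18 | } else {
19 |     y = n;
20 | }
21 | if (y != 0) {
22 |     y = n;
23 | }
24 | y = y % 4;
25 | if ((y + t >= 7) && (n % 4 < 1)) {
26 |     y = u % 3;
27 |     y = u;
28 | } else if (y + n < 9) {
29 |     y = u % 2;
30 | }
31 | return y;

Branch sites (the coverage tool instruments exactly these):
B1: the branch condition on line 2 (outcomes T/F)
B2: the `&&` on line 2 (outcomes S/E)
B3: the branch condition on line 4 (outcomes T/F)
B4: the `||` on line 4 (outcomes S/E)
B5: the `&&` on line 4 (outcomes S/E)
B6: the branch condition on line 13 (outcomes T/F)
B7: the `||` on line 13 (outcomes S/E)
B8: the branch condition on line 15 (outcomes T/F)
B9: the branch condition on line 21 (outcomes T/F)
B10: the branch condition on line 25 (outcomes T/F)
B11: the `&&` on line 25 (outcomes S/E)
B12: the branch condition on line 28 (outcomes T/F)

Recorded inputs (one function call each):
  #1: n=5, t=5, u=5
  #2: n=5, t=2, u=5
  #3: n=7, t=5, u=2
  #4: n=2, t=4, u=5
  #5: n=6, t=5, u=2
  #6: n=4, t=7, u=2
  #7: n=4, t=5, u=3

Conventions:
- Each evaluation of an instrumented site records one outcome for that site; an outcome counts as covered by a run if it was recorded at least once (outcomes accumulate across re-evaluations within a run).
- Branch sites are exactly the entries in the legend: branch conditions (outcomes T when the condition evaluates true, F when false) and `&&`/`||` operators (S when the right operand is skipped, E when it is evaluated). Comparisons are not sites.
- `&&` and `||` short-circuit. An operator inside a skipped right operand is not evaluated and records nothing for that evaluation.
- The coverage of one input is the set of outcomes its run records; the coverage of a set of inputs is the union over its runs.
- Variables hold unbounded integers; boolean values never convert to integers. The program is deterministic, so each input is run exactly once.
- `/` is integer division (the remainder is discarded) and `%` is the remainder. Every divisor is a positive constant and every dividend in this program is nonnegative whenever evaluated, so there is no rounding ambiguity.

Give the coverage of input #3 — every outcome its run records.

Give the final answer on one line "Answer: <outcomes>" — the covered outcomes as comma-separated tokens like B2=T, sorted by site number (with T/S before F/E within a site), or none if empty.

Tracing the run of input #3 (n=7, t=5, u=2):
  B2->S, B1->F, B4->E, B5->E, B3->T, B7->S, B6->T, B9->T, B11->E, B10->F
  B12->F
deduplicating events, the covered set is: B1=F, B2=S, B3=T, B4=E, B5=E, B6=T, B7=S, B9=T, B10=F, B11=E, B12=F

Answer: B1=F, B2=S, B3=T, B4=E, B5=E, B6=T, B7=S, B9=T, B10=F, B11=E, B12=F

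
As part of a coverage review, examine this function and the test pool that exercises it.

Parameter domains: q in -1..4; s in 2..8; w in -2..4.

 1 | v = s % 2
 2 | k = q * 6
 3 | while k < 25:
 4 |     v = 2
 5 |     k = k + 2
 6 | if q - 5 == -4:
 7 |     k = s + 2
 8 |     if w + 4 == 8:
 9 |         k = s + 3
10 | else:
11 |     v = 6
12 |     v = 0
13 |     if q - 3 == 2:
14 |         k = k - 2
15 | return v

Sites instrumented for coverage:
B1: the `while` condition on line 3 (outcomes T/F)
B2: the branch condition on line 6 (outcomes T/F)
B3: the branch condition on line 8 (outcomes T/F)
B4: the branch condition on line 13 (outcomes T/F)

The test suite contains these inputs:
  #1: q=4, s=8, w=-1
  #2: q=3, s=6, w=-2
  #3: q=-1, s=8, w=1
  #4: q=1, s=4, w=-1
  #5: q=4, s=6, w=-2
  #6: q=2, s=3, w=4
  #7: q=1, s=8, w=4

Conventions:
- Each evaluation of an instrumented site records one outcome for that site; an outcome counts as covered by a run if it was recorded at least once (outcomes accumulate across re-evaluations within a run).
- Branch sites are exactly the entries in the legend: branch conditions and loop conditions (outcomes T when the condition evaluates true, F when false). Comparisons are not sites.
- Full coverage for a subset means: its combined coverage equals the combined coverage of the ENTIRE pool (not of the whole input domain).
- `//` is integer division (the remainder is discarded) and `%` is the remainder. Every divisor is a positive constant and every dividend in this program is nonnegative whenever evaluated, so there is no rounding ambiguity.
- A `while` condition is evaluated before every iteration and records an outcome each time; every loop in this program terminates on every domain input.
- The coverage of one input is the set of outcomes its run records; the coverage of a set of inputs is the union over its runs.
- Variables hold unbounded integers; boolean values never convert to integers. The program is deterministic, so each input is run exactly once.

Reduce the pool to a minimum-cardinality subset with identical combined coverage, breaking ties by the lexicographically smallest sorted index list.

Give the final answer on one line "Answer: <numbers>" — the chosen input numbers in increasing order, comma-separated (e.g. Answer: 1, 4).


test 1 (q=4, s=8, w=-1) fires B1->T, B1->F, B2->F, B4->F; hits B1=T, B1=F, B2=F, B4=F
test 2 (q=3, s=6, w=-2) fires B1->T, B1->T, B1->T, B1->T, B1->F, B2->F, B4->F; hits B1=T, B1=F, B2=F, B4=F
test 3 (q=-1, s=8, w=1) fires B1->T, B1->T, B1->T, B1->T, B1->T, B1->T, B1->T, B1->T, B1->T, B1->T, B1->T, B1->T, B1->T, B1->T, ...; hits B1=T, B1=F, B2=F, B4=F
test 4 (q=1, s=4, w=-1) fires B1->T, B1->T, B1->T, B1->T, B1->T, B1->T, B1->T, B1->T, B1->T, B1->T, B1->F, B2->T, B3->F; hits B1=T, B1=F, B2=T, B3=F
test 5 (q=4, s=6, w=-2) fires B1->T, B1->F, B2->F, B4->F; hits B1=T, B1=F, B2=F, B4=F
test 6 (q=2, s=3, w=4) fires B1->T, B1->T, B1->T, B1->T, B1->T, B1->T, B1->T, B1->F, B2->F, B4->F; hits B1=T, B1=F, B2=F, B4=F
test 7 (q=1, s=8, w=4) fires B1->T, B1->T, B1->T, B1->T, B1->T, B1->T, B1->T, B1->T, B1->T, B1->T, B1->F, B2->T, B3->T; hits B1=T, B1=F, B2=T, B3=T
union over all inputs: B1=T, B1=F, B2=T, B2=F, B3=T, B3=F, B4=F (7 outcomes)
size 1 is not enough: best union over all size-1 subsets is 4/7
size 2 is not enough: best union over all size-2 subsets is 6/7
size 3: inputs {1, 4, 7} cover all 7 outcomes, and no lexicographically smaller subset of this size does
Answer: 1, 4, 7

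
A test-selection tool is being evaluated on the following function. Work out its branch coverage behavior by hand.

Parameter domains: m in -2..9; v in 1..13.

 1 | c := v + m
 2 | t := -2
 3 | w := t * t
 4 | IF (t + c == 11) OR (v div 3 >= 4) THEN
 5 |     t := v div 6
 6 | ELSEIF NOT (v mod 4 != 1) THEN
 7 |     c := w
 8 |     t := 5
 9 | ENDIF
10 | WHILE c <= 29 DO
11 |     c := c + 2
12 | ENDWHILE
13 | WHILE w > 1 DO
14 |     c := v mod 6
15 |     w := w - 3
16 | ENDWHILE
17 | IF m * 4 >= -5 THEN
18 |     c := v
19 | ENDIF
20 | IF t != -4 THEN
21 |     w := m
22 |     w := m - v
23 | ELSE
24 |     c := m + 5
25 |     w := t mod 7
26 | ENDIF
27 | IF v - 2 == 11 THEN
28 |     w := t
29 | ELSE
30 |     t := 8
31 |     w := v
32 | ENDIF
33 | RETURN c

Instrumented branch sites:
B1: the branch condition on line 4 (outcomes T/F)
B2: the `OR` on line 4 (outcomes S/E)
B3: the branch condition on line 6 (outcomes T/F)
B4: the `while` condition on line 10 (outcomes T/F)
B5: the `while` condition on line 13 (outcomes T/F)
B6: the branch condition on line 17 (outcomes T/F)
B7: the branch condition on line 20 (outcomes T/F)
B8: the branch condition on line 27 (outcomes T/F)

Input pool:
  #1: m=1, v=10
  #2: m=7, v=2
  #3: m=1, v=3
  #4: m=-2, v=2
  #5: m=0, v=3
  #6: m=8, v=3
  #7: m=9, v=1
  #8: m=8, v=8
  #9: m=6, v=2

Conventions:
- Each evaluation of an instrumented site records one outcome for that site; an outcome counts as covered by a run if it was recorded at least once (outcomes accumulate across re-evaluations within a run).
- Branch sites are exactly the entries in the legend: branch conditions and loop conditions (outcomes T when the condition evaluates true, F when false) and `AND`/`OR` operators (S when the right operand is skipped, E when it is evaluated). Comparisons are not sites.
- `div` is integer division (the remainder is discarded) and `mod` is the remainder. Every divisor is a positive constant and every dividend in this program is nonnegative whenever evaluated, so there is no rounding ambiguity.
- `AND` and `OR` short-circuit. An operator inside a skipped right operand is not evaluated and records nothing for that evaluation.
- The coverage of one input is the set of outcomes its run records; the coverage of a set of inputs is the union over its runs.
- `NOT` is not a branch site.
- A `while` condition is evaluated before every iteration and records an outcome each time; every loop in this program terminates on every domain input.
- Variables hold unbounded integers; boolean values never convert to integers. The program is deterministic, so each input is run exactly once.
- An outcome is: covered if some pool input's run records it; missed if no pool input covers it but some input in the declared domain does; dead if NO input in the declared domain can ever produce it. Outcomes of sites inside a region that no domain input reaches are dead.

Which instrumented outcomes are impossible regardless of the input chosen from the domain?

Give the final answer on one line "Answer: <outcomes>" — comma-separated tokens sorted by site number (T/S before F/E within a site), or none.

running all 156 domain inputs and tallying outcomes:
  B7=F: zero occurrences over every domain input -> dead
  reachable outcomes have witnesses, e.g. B1=T (e.g. m=-2, v=12), B1=F (e.g. m=-2, v=1), B2=S (e.g. m=0, v=13), B2=E (e.g. m=-2, v=1)

Answer: B7=F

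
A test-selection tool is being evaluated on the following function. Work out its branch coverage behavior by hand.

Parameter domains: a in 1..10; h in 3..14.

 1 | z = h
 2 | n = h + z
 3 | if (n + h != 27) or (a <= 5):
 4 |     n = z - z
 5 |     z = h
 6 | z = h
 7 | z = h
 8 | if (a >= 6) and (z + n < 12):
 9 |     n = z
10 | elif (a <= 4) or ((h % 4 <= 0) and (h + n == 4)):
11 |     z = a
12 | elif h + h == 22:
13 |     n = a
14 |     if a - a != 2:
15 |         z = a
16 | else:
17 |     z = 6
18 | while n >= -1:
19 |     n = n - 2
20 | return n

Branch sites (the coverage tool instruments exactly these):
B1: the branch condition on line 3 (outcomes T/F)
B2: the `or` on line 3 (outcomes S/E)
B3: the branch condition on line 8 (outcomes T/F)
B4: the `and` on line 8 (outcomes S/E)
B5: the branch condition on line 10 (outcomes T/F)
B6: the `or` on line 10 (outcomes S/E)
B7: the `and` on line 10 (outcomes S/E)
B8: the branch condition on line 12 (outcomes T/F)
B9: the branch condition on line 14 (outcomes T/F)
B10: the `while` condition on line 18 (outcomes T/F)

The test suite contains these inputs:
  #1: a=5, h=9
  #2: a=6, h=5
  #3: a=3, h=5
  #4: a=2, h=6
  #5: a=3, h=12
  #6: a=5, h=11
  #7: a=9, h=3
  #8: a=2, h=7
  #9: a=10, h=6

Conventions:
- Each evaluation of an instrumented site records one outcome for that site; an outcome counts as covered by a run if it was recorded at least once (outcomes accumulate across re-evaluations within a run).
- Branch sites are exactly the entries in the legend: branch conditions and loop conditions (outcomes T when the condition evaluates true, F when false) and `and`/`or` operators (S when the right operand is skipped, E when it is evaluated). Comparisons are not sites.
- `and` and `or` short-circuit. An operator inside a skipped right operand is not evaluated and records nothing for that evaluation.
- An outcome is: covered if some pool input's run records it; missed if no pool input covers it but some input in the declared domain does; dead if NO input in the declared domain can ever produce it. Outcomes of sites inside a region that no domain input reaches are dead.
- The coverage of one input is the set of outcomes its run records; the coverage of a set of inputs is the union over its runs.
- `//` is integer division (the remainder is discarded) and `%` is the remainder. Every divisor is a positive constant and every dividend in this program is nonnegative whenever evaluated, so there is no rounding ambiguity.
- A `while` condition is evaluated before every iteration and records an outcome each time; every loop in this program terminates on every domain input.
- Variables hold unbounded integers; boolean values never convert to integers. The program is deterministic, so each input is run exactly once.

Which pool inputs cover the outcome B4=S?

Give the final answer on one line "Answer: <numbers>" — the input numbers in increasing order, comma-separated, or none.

input #1 (a=5, h=9): records B4=S
input #2 (a=6, h=5): does not record B4=S
input #3 (a=3, h=5): records B4=S
input #4 (a=2, h=6): records B4=S
input #5 (a=3, h=12): records B4=S
input #6 (a=5, h=11): records B4=S
input #7 (a=9, h=3): does not record B4=S
input #8 (a=2, h=7): records B4=S
input #9 (a=10, h=6): does not record B4=S

Answer: 1, 3, 4, 5, 6, 8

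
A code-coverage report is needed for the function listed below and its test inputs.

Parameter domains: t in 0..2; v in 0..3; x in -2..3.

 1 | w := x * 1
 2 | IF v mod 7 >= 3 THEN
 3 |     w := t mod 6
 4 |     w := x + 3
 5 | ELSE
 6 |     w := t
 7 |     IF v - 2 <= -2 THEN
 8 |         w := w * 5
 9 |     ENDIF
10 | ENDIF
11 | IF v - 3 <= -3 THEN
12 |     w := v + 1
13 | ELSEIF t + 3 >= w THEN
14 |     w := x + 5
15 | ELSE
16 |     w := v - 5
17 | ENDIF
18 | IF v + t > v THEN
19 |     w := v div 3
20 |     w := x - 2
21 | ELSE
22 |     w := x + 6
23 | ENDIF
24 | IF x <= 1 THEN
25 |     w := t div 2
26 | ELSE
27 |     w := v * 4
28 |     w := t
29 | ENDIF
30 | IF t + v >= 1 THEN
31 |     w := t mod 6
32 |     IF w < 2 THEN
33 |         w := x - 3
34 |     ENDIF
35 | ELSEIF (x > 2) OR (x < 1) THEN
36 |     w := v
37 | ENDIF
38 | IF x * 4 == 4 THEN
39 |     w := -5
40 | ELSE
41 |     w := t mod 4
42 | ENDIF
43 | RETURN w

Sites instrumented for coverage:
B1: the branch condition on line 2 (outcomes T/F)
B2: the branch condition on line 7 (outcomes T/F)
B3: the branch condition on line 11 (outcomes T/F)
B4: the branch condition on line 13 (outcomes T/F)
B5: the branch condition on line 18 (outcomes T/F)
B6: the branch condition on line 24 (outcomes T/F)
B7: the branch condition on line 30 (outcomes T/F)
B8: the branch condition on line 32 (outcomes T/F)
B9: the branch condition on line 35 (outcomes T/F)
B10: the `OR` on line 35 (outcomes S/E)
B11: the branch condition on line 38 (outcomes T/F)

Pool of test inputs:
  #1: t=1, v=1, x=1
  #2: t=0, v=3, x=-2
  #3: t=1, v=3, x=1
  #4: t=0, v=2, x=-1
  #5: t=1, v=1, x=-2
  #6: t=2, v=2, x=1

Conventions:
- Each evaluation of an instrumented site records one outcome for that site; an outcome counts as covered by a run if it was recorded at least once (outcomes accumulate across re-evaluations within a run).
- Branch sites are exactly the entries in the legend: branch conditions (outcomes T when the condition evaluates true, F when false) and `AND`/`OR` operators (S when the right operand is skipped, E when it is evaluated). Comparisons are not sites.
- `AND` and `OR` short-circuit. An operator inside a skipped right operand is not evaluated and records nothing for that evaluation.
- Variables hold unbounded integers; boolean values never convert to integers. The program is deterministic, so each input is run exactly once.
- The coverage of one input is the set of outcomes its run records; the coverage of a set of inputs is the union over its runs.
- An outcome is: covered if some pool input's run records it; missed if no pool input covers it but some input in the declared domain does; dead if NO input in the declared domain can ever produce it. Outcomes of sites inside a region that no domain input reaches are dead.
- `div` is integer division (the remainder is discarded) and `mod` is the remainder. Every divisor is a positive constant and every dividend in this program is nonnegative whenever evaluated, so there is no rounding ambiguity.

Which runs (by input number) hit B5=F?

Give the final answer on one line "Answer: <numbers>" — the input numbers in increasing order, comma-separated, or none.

input #1 (t=1, v=1, x=1): does not record B5=F
input #2 (t=0, v=3, x=-2): records B5=F
input #3 (t=1, v=3, x=1): does not record B5=F
input #4 (t=0, v=2, x=-1): records B5=F
input #5 (t=1, v=1, x=-2): does not record B5=F
input #6 (t=2, v=2, x=1): does not record B5=F

Answer: 2, 4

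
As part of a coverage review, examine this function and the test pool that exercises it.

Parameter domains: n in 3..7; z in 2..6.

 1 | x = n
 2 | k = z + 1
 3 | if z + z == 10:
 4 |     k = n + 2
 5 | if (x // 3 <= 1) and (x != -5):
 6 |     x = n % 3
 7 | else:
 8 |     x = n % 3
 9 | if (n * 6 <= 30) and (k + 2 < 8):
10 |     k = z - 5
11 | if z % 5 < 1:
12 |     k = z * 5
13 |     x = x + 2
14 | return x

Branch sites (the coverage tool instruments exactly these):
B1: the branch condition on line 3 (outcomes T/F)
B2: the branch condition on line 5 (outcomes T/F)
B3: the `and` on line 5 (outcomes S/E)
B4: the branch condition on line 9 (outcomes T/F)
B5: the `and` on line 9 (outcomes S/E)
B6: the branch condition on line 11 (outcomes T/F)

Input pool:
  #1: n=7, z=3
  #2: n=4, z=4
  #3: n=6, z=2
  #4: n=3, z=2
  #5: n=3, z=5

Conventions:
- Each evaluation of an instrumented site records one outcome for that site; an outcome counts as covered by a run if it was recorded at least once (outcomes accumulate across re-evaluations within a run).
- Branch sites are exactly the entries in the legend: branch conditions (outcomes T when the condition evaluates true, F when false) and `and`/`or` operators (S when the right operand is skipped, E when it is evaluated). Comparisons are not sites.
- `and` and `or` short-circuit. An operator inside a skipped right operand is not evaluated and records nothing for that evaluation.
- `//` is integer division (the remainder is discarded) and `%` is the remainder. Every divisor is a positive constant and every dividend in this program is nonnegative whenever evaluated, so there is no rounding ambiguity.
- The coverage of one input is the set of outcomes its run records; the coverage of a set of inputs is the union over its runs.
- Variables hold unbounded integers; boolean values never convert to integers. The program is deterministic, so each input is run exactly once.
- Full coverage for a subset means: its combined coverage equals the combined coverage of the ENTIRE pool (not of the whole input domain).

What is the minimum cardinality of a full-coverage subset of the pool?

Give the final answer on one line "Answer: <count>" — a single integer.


run #1 (n=7, z=3) runs B1->F, B3->S, B2->F, B5->S, B4->F, B6->F; records B1=F, B2=F, B3=S, B4=F, B5=S, B6=F
run #2 (n=4, z=4) runs B1->F, B3->E, B2->T, B5->E, B4->T, B6->F; records B1=F, B2=T, B3=E, B4=T, B5=E, B6=F
run #3 (n=6, z=2) runs B1->F, B3->S, B2->F, B5->S, B4->F, B6->F; records B1=F, B2=F, B3=S, B4=F, B5=S, B6=F
run #4 (n=3, z=2) runs B1->F, B3->E, B2->T, B5->E, B4->T, B6->F; records B1=F, B2=T, B3=E, B4=T, B5=E, B6=F
run #5 (n=3, z=5) runs B1->T, B3->E, B2->T, B5->E, B4->T, B6->T; records B1=T, B2=T, B3=E, B4=T, B5=E, B6=T
union over all inputs: B1=T, B1=F, B2=T, B2=F, B3=S, B3=E, B4=T, B4=F, B5=S, B5=E, B6=T, B6=F (12 outcomes)
size 1 is not enough: best union over all size-1 subsets is 6/12
at size 2, {1, 5} reaches all 12 outcomes; every lexicographically earlier size-2 subset fails
Answer: 2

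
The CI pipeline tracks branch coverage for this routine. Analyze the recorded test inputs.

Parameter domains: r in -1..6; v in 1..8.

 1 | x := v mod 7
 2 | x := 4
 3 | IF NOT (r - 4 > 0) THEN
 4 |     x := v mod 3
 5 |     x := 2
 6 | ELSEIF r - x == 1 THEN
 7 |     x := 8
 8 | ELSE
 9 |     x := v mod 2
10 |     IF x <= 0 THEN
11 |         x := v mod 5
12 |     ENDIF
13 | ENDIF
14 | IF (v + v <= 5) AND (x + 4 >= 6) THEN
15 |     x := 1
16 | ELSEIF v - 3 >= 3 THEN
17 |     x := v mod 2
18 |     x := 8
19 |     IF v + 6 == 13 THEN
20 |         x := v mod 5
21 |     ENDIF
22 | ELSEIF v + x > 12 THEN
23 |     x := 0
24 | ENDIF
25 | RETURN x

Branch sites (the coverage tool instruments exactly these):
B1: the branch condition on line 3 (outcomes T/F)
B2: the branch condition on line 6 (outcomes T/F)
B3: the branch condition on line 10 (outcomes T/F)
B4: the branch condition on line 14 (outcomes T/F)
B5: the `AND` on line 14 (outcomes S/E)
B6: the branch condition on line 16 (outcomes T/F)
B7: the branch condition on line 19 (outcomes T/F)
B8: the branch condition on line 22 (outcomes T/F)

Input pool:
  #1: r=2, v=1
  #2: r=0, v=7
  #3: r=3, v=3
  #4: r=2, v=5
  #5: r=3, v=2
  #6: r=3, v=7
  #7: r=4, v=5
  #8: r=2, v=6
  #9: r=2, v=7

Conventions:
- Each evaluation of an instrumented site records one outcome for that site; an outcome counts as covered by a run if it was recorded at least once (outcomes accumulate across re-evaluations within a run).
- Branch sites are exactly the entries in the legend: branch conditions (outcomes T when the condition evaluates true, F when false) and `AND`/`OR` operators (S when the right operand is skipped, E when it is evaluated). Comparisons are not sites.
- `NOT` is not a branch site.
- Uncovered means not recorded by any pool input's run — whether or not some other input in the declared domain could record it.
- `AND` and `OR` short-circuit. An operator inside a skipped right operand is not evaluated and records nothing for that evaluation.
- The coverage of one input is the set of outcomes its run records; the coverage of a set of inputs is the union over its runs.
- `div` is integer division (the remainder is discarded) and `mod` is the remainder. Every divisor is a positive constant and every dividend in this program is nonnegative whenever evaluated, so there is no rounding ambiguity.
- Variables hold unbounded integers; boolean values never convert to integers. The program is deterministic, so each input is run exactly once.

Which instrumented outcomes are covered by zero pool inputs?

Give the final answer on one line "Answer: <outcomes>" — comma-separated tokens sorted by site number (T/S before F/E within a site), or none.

#1 (r=2, v=1) -> B1->T, B5->E, B4->T; covered: B1=T, B4=T, B5=E
#2 (r=0, v=7) -> B1->T, B5->S, B4->F, B6->T, B7->T; covered: B1=T, B4=F, B5=S, B6=T, B7=T
#3 (r=3, v=3) -> B1->T, B5->S, B4->F, B6->F, B8->F; covered: B1=T, B4=F, B5=S, B6=F, B8=F
#4 (r=2, v=5) -> B1->T, B5->S, B4->F, B6->F, B8->F; covered: B1=T, B4=F, B5=S, B6=F, B8=F
#5 (r=3, v=2) -> B1->T, B5->E, B4->T; covered: B1=T, B4=T, B5=E
#6 (r=3, v=7) -> B1->T, B5->S, B4->F, B6->T, B7->T; covered: B1=T, B4=F, B5=S, B6=T, B7=T
#7 (r=4, v=5) -> B1->T, B5->S, B4->F, B6->F, B8->F; covered: B1=T, B4=F, B5=S, B6=F, B8=F
#8 (r=2, v=6) -> B1->T, B5->S, B4->F, B6->T, B7->F; covered: B1=T, B4=F, B5=S, B6=T, B7=F
#9 (r=2, v=7) -> B1->T, B5->S, B4->F, B6->T, B7->T; covered: B1=T, B4=F, B5=S, B6=T, B7=T
union over the pool: B1=T, B4=T, B4=F, B5=S, B5=E, B6=T, B6=F, B7=T, B7=F, B8=F
uncovered (6 of 16): B1=F, B2=T, B2=F, B3=T, B3=F, B8=T

Answer: B1=F, B2=T, B2=F, B3=T, B3=F, B8=T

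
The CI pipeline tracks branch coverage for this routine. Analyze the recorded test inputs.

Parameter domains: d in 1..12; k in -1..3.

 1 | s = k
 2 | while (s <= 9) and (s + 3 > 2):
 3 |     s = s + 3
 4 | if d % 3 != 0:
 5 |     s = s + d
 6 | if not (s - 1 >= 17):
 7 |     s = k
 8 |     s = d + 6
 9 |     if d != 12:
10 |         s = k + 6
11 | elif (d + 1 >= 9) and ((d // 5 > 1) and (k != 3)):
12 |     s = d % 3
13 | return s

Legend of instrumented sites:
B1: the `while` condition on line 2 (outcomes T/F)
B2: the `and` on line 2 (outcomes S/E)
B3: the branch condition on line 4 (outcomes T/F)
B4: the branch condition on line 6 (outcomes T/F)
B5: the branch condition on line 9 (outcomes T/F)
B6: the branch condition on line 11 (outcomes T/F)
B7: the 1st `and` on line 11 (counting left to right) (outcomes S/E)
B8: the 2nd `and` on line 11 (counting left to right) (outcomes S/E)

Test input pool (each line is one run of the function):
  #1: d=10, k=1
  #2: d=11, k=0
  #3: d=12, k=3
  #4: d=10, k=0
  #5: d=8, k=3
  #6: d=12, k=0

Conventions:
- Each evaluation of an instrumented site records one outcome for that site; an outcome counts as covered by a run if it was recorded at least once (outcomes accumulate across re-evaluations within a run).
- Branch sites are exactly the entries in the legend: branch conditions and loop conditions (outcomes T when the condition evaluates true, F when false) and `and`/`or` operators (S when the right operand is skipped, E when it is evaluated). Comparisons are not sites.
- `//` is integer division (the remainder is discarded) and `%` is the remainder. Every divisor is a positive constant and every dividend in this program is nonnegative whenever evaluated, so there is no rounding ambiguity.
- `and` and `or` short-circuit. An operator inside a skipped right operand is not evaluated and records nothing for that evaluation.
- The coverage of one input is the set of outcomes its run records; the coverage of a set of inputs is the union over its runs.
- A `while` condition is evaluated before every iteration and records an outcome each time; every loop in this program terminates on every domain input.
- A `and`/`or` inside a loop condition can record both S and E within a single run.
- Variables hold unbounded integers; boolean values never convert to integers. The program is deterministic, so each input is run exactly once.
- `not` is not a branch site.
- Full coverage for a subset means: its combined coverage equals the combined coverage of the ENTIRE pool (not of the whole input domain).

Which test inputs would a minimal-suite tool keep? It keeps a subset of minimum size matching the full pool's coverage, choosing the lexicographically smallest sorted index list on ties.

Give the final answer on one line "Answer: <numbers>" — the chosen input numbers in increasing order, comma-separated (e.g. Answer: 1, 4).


run #1 (d=10, k=1) runs B2->E, B1->T, B2->E, B1->T, B2->E, B1->T, B2->S, B1->F, B3->T, B4->F, B7->E, B8->E, B6->T; records B1=T, B1=F, B2=S, B2=E, B3=T, B4=F, B6=T, B7=E, B8=E
run #2 (d=11, k=0) runs B2->E, B1->T, B2->E, B1->T, B2->E, B1->T, B2->E, B1->T, B2->S, B1->F, B3->T, B4->F, B7->E, B8->E, ...; records B1=T, B1=F, B2=S, B2=E, B3=T, B4=F, B6=T, B7=E, B8=E
run #3 (d=12, k=3) runs B2->E, B1->T, B2->E, B1->T, B2->E, B1->T, B2->S, B1->F, B3->F, B4->T, B5->F; records B1=T, B1=F, B2=S, B2=E, B3=F, B4=T, B5=F
run #4 (d=10, k=0) runs B2->E, B1->T, B2->E, B1->T, B2->E, B1->T, B2->E, B1->T, B2->S, B1->F, B3->T, B4->F, B7->E, B8->E, ...; records B1=T, B1=F, B2=S, B2=E, B3=T, B4=F, B6=T, B7=E, B8=E
run #5 (d=8, k=3) runs B2->E, B1->T, B2->E, B1->T, B2->E, B1->T, B2->S, B1->F, B3->T, B4->F, B7->E, B8->S, B6->F; records B1=T, B1=F, B2=S, B2=E, B3=T, B4=F, B6=F, B7=E, B8=S
run #6 (d=12, k=0) runs B2->E, B1->T, B2->E, B1->T, B2->E, B1->T, B2->E, B1->T, B2->S, B1->F, B3->F, B4->T, B5->F; records B1=T, B1=F, B2=S, B2=E, B3=F, B4=T, B5=F
union over all inputs: B1=T, B1=F, B2=S, B2=E, B3=T, B3=F, B4=T, B4=F, B5=F, B6=T, B6=F, B7=E, B8=S, B8=E (14 outcomes)
no size-1 subset reaches all 14 outcomes (best union: 9/14)
no size-2 subset reaches all 14 outcomes (best union: 12/14)
inputs {1, 3, 5} (size 3) cover everything; no size-3 subset with a lexicographically smaller index list covers all 14
Answer: 1, 3, 5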